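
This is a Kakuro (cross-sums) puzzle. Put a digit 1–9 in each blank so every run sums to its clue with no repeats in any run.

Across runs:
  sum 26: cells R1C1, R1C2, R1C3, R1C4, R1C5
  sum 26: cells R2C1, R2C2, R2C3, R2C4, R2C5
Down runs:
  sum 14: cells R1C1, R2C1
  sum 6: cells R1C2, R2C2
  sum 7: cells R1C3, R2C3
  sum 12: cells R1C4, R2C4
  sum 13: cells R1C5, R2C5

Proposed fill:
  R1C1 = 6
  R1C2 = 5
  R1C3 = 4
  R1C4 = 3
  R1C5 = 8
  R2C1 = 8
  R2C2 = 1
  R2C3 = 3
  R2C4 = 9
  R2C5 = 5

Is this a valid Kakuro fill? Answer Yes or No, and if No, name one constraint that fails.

Across: 6+5+4+3+8=26; 8+1+3+9+5=26. Down: 6+8=14; 5+1=6; 4+3=7; 3+9=12; 8+5=13. No digit repeats within any run.

Yes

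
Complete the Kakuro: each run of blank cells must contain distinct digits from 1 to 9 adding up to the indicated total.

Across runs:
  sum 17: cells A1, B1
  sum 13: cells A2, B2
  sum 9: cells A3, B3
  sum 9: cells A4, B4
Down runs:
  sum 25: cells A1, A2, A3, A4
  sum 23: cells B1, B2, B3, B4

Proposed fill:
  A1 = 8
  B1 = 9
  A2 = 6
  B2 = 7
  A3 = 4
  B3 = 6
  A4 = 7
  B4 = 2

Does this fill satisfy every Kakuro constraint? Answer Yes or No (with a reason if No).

No — the down run B1–B4 sums to 24, not 23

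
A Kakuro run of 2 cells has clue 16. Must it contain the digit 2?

No

The only way to make 16 from 2 distinct digits is {7,9}, which does not contain 2.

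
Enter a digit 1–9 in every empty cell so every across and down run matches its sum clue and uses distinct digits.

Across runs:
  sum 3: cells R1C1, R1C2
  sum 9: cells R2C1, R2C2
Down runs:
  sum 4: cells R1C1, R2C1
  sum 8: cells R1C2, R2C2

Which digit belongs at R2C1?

3 in 2 cells must be {1,2}; 4 in 2 cells must be {1,3}.
The 3 across and the 4 down share only 1, so R1C1 = 1.
R1C2 = 3 − 1 = 2 completes the 3 across.
R2C1 = 4 − 1 = 3 completes the 4 down.
R2C2 = 9 − 3 = 6 completes the 9 across.

3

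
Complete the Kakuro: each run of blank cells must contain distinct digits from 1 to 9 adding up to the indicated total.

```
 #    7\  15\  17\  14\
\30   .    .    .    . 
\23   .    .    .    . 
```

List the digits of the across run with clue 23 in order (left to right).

30 in 4 cells must be {6,7,8,9}; 17 in 2 cells must be {8,9}.
Only 6 fits R1C1 under both its across sum 30 and down sum 7.
R2C1 = 7 − 6 = 1 completes the 7 down.
Nothing is forced directly, so branch on R1C3, whose candidates are 8 or 9. If R1C3 = 9: that forces R1C4 = 8, R2C3 = 8, after which R2C4 would have to be in {5,9} for the 23 across but in {6} for the 14 down — contradiction. So R1C3 = 8.
R1C4 = 9: the only remaining digit allowed by both the 30 across and the 14 down.
R2C3 = 17 − 8 = 9 completes the 17 down.
R2C4 = 14 − 9 = 5 completes the 14 down.
R1C2 = 30 − 23 = 7 completes the 30 across.
R2C2 = 23 − 15 = 8 completes the 23 across.

1 8 9 5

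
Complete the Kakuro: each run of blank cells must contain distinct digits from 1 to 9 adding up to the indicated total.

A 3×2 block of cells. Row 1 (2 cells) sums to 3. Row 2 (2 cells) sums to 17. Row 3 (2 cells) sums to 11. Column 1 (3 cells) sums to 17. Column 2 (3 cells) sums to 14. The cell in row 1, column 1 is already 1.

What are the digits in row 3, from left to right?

3 in 2 cells must be {1,2}; 17 in 2 cells must be {8,9}.
(1,2) = 3 − 1 = 2 completes the 3 across.
Given what's placed, (2,1) must be 9 to fit the 17 across and 17 down.
(2,2) = 17 − 9 = 8 completes the 17 across.
(3,1) = 17 − 10 = 7 completes the 17 down.
(3,2) = 11 − 7 = 4 completes the 11 across.

7 4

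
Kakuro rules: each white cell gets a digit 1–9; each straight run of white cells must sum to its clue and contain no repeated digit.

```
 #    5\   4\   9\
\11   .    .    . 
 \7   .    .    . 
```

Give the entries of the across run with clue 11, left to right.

7 in 3 cells must be {1,2,4}; 4 in 2 cells must be {1,3}.
The 7 across and the 4 down share only 1, so R2C2 = 1.
R1C2 = 4 − 1 = 3 completes the 4 down.
Nothing is forced directly, so branch on R2C1, whose candidates are 2 or 4. If R2C1 = 2: then R1C1 would have to be in {1,2,6,7} for the 11 across but in {3} for the 5 down — contradiction. So R2C1 = 4.
R1C1 = 5 − 4 = 1 completes the 5 down.
R1C3 = 11 − 4 = 7 completes the 11 across.
R2C3 = 7 − 5 = 2 completes the 7 across.

1 3 7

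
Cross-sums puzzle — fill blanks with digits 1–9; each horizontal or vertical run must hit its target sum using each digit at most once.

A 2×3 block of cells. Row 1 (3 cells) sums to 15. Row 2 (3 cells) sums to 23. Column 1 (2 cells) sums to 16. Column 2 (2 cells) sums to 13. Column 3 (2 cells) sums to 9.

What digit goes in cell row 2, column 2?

23 in 3 cells must be {6,8,9}; 16 in 2 cells must be {7,9}.
The 23 across and the 16 down share only 9, so (2,1) = 9.
(1,1) = 16 − 9 = 7 completes the 16 down.
Nothing is forced directly, so branch on (2,2), whose candidates are 6 or 8. If (2,2) = 6: then (1,2) would have to be in {2,3,5,6} for the 15 across but in {7} for the 13 down — contradiction. So (2,2) = 8.
(1,2) = 13 − 8 = 5 completes the 13 down.
(1,3) = 15 − 12 = 3 completes the 15 across.
(2,3) = 23 − 17 = 6 completes the 23 across.

8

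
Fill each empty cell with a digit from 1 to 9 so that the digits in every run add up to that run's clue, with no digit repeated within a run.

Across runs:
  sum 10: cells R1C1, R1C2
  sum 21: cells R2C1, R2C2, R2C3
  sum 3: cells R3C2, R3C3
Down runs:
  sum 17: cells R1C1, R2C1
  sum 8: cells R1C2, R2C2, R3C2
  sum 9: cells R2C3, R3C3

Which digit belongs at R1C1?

8

3 in 2 cells must be {1,2}; 17 in 2 cells must be {8,9}.
Nothing is forced directly, so branch on R2C2, whose candidates are 4 or 5. If R2C2 = 4: that forces R2C3 = 8, R3C2 = 1, after which R3C3 would have to be in {2} for the 3 across but in {1} for the 9 down — contradiction. So R2C2 = 5.
R2C1 = 9: the only remaining digit allowed by both the 21 across and the 17 down.
R2C3 = 21 − 14 = 7 completes the 21 across.
R3C3 = 9 − 7 = 2 completes the 9 down.
R1C1 = 17 − 9 = 8 completes the 17 down.
R1C2 = 10 − 8 = 2 completes the 10 across.
R3C2 = 3 − 2 = 1 completes the 3 across.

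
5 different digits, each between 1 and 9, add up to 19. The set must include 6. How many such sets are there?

2

5 distinct digits from 1–9 sum between 15 and 35.
Keeping only sets containing 6.
Enumerating: {1,2,3,6,7}, {1,3,4,5,6}.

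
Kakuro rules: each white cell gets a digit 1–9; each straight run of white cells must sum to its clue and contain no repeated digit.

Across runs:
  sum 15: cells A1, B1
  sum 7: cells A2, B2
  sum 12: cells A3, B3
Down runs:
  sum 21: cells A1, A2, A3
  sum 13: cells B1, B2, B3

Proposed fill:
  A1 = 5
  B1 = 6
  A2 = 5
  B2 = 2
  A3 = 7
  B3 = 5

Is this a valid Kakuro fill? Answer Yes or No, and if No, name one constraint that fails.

No — the down run A1–A3 sums to 17, not 21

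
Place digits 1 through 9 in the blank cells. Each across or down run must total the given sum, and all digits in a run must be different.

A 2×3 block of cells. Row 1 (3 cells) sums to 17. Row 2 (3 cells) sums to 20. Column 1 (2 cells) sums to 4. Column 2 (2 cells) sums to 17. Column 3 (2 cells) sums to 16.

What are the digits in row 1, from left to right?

1 9 7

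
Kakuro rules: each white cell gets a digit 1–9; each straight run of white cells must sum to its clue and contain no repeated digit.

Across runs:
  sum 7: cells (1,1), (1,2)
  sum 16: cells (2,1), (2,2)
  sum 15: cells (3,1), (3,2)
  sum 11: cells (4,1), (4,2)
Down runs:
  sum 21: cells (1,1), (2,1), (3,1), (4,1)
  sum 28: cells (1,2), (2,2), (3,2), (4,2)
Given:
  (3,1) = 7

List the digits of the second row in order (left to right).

16 in 2 cells must be {7,9}.
Given what's placed, (2,1) must be 9 to fit the 16 across and 21 down.
(2,2) = 16 − 9 = 7 completes the 16 across.
(3,2) = 15 − 7 = 8 completes the 15 across.
(1,2) = 4: the only remaining digit allowed by both the 7 across and the 28 down.
(4,2) = 28 − 19 = 9 completes the 28 down.
(1,1) = 7 − 4 = 3 completes the 7 across.
(4,1) = 11 − 9 = 2 completes the 11 across.

9 7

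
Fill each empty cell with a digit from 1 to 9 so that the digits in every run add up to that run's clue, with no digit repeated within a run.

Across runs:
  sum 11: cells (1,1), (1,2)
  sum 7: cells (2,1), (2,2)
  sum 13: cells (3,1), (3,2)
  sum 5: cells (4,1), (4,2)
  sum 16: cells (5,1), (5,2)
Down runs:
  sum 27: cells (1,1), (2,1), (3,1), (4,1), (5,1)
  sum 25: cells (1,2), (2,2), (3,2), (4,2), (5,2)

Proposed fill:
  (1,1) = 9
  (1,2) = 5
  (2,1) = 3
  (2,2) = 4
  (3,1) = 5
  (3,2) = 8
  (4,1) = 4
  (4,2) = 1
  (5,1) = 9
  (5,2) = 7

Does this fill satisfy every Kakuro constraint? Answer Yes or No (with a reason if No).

No — the down run (1,1)–(5,1) sums to 30, not 27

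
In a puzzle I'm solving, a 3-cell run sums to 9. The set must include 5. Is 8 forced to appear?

No

The only way to make 9 from 3 distinct digits under that restriction is {1,3,5}, which does not contain 8.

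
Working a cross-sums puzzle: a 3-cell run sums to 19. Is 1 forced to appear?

No

Counterexample: {2,8,9} sums to 19 without using 1.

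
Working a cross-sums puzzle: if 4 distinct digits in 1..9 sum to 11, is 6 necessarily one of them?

The only way to make 11 from 4 distinct digits is {1,2,3,5}, which does not contain 6.

No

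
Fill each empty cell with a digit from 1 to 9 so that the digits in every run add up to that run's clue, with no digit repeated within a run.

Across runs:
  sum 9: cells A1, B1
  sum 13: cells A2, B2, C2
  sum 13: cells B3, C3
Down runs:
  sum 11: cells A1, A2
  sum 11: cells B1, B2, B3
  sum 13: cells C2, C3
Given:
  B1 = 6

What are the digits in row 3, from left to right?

4, 9

A1 = 9 − 6 = 3 completes the 9 across.
A2 = 11 − 3 = 8 completes the 11 down.
C2 = 4: the only remaining digit allowed by both the 13 across and the 13 down.
B3 = 4: the only remaining digit allowed by both the 13 across and the 11 down.
C3 = 13 − 4 = 9 completes the 13 across.
B2 = 13 − 12 = 1 completes the 13 across.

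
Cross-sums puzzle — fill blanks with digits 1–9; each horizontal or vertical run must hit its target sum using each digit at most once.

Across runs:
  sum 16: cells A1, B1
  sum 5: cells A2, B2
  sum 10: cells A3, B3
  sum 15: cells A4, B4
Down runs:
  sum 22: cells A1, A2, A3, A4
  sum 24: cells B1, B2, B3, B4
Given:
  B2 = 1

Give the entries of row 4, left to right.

16 in 2 cells must be {7,9}.
Given what's placed, B1 must be 9 to fit the 16 across and 24 down.
A2 = 5 − 1 = 4 completes the 5 across.
A1 = 16 − 9 = 7 completes the 16 across.
No cell is forced outright now. B3 can only be 6 or 8 (the digits allowed by both its 10 across and its 24 down). If B3 = 6: then A3 would have to be in {4} for the 10 across but in {2,3,5,6,8,9} for the 22 down — contradiction. So B3 = 8.
A3 = 10 − 8 = 2 completes the 10 across.
A4 = 22 − 13 = 9 completes the 22 down.
B4 = 15 − 9 = 6 completes the 15 across.

9 6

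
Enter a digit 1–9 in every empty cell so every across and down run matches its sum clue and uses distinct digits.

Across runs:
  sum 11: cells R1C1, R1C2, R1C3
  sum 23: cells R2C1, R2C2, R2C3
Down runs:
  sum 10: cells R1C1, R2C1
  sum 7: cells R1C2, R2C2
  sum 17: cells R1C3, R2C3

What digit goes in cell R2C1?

8

23 in 3 cells must be {6,8,9}; 17 in 2 cells must be {8,9}.
The 11 across and the 17 down share only 8, so R1C3 = 8.
The 23 across and the 7 down share only 6, so R2C2 = 6.
R2C3 = 17 − 8 = 9 completes the 17 down.
R1C2 = 7 − 6 = 1 completes the 7 down.
R2C1 = 23 − 15 = 8 completes the 23 across.
R1C1 = 11 − 9 = 2 completes the 11 across.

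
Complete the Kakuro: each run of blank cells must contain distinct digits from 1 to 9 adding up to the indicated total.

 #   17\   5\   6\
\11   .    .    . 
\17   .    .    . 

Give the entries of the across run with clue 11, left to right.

8 2 1

17 in 2 cells must be {8,9}.
The 11 across and the 17 down share only 8, so R1C1 = 8.
R2C1 = 17 − 8 = 9 completes the 17 down.
Nothing is forced directly, so branch on R1C2, whose candidates are 1 or 2. If R1C2 = 1: that forces R1C3 = 2, after which R2C2 would have to be in {1,2,3,5,6,7} for the 17 across but in {4} for the 5 down — contradiction. So R1C2 = 2.
R1C3 = 11 − 10 = 1 completes the 11 across.
R2C2 = 5 − 2 = 3 completes the 5 down.
R2C3 = 17 − 12 = 5 completes the 17 across.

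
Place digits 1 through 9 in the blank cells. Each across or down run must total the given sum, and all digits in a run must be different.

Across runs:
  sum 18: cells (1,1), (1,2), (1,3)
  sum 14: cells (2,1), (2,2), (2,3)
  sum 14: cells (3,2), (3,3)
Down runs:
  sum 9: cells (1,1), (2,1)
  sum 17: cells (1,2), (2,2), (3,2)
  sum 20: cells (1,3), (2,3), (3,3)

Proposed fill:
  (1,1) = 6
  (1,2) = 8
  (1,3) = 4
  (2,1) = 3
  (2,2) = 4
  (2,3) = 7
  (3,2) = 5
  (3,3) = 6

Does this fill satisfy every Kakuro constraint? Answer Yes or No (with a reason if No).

No — the down run (1,3)–(3,3) sums to 17, not 20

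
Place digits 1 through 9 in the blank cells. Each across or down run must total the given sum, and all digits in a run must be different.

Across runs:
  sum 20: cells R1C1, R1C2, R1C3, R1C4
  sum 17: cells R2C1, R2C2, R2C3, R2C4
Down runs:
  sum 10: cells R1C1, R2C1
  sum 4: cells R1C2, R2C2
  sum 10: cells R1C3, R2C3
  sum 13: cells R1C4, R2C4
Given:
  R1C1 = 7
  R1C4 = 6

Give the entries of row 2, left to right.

3 1 6 7

4 in 2 cells must be {1,3}.
Given what's placed, R1C2 must be 3 to fit the 20 across and 4 down.
R1C3 = 20 − 16 = 4 completes the 20 across.
R2C1 = 10 − 7 = 3 completes the 10 down.
R2C2 = 4 − 3 = 1 completes the 4 down.
R2C3 = 10 − 4 = 6 completes the 10 down.
R2C4 = 17 − 10 = 7 completes the 17 across.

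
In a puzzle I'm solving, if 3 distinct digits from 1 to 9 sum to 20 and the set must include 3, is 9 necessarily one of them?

Yes

The only way to make 20 from 3 distinct digits under that restriction is {3,8,9}, which contains 9.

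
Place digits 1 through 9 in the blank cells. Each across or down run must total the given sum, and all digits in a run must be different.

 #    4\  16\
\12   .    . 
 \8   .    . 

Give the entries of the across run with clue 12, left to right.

3 9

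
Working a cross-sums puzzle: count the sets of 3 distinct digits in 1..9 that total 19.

3 distinct digits from 1–9 sum between 6 and 24.
Enumerating: {2,8,9}, {3,7,9}, {4,6,9}, {4,7,8}, {5,6,8}.

5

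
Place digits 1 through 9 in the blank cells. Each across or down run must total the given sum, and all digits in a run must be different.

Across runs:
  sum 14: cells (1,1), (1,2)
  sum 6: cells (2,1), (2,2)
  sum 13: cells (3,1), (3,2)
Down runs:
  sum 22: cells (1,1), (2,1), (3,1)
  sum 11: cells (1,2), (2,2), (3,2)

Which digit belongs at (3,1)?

The 6 across and the 22 down share only 5, so (2,1) = 5.
(2,2) = 6 − 5 = 1 completes the 6 across.
Nothing is forced directly, so branch on (1,1), whose candidates are 8 or 9. If (1,1) = 9: then (1,2) would have to be in {5} for the 14 across but in {2,3,4,6,7,8} for the 11 down — contradiction. So (1,1) = 8.
(1,2) = 14 − 8 = 6 completes the 14 across.
(3,1) = 22 − 13 = 9 completes the 22 down.
(3,2) = 13 − 9 = 4 completes the 13 across.

9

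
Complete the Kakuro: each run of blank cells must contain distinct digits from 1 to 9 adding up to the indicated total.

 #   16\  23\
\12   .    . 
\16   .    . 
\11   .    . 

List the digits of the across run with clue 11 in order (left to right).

16 in 2 cells must be {7,9}; 23 in 3 cells must be {6,8,9}.
The 16 across and the 23 down share only 9, so R2C2 = 9.
Given what's placed, R1C2 must be 8 to fit the 12 across and 23 down.
R2C1 = 16 − 9 = 7 completes the 16 across.
R3C2 = 23 − 17 = 6 completes the 23 down.
R1C1 = 12 − 8 = 4 completes the 12 across.
R3C1 = 11 − 6 = 5 completes the 11 across.

5, 6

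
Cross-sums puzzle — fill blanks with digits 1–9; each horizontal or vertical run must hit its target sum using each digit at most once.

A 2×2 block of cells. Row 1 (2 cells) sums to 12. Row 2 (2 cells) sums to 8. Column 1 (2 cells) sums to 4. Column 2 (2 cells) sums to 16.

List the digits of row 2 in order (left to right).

1, 7

4 in 2 cells must be {1,3}; 16 in 2 cells must be {7,9}.
The 12 across and the 4 down share only 3, so (1,1) = 3.
(1,2) = 12 − 3 = 9 completes the 12 across.
(2,1) = 4 − 3 = 1 completes the 4 down.
(2,2) = 8 − 1 = 7 completes the 8 across.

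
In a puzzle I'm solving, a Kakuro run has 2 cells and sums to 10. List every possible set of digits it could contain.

{1,9}; {2,8}; {3,7}; {4,6}

2 distinct digits from 1–9 sum between 3 and 17.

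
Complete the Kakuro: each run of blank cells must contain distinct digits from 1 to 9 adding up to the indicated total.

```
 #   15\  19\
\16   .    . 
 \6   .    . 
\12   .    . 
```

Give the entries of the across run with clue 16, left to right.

9 7

16 in 2 cells must be {7,9}.
Nothing is forced directly, so branch on R2C2, whose candidates are 2 or 4 or 5. If R2C2 = 2: that forces R1C2 = 9, R2C1 = 4, R3C2 = 8, after which R1C1 would have to be in {7} for the 16 across but in {2,3,5,6,8,9} for the 15 down — contradiction. If R2C2 = 5: then R1C2 would have to be in {7,9} for the 16 across but in {6,8} for the 19 down — contradiction. So R2C2 = 4.
R2C1 = 6 − 4 = 2 completes the 6 across.
Nothing is forced directly, so branch on R1C1, whose candidates are 7 or 9. If R1C1 = 7: that forces R1C2 = 9, after which R3C1 would have to be in {3,4,5,7,8,9} for the 12 across but in {6} for the 15 down — contradiction. So R1C1 = 9.
R1C2 = 16 − 9 = 7 completes the 16 across.
R3C1 = 15 − 11 = 4 completes the 15 down.
R3C2 = 12 − 4 = 8 completes the 12 across.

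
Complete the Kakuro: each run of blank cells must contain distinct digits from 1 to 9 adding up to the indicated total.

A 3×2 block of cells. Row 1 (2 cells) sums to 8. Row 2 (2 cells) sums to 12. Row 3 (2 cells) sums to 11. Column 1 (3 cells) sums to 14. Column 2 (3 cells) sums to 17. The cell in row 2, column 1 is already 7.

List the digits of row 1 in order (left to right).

(2,2) = 12 − 7 = 5 completes the 12 across.
Given what's placed, (1,2) must be 3 to fit the 8 across and 17 down.
(3,2) = 17 − 8 = 9 completes the 17 down.
(1,1) = 8 − 3 = 5 completes the 8 across.
(3,1) = 11 − 9 = 2 completes the 11 across.

5, 3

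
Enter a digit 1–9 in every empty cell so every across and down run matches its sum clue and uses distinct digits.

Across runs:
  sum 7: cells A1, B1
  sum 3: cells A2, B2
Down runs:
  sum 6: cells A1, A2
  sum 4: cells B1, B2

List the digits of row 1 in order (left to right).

3 in 2 cells must be {1,2}; 4 in 2 cells must be {1,3}.
The 3 across and the 4 down share only 1, so B2 = 1.
B1 = 4 − 1 = 3 completes the 4 down.
A2 = 3 − 1 = 2 completes the 3 across.
A1 = 7 − 3 = 4 completes the 7 across.

4, 3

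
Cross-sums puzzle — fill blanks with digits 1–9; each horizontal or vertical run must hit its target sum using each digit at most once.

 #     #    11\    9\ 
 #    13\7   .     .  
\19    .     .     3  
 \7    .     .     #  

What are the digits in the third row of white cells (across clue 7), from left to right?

R1C3 = 9 − 3 = 6 completes the 9 down.
Given what's placed, R2C2 must be 7 to fit the 19 across and 11 down.
R1C2 = 7 − 6 = 1 completes the 7 across.
R2C1 = 19 − 10 = 9 completes the 19 across.
R3C1 = 13 − 9 = 4 completes the 13 down.
R3C2 = 7 − 4 = 3 completes the 7 across.

4 3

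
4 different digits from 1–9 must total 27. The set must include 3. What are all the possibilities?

4 distinct digits from 1–9 sum between 10 and 30.
Keeping only sets containing 3.
Only one set works: {3,7,8,9}.

{3,7,8,9}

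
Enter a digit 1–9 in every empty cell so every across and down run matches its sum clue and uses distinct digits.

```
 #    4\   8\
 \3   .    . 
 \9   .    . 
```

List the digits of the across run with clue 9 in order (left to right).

3 6

3 in 2 cells must be {1,2}; 4 in 2 cells must be {1,3}.
The 3 across and the 4 down share only 1, so R1C1 = 1.
R1C2 = 3 − 1 = 2 completes the 3 across.
R2C1 = 4 − 1 = 3 completes the 4 down.
R2C2 = 9 − 3 = 6 completes the 9 across.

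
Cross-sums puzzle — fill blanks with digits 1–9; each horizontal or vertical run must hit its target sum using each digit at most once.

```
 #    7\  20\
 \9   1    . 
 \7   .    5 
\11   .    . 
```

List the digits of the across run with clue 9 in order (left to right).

7 in 3 cells must be {1,2,4}.
R1C2 = 9 − 1 = 8 completes the 9 across.
R2C1 = 7 − 5 = 2 completes the 7 across.
R3C1 = 7 − 3 = 4 completes the 7 down.
R3C2 = 11 − 4 = 7 completes the 11 across.

1, 8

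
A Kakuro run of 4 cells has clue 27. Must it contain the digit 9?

Yes

Every partition of 27 into 4 distinct digits includes 9: {3,7,8,9}, {4,6,8,9}, {5,6,7,9}.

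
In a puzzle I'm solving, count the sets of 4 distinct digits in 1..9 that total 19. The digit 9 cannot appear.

7

4 distinct digits from 1–9 sum between 10 and 30.
Dropping sets that contain 9.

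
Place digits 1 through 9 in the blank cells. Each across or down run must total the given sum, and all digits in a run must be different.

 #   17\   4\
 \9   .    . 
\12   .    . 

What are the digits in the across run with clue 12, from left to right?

9 3

17 in 2 cells must be {8,9}; 4 in 2 cells must be {1,3}.
The 9 across and the 17 down share only 8, so R1C1 = 8.
R1C2 = 9 − 8 = 1 completes the 9 across.
R2C1 = 17 − 8 = 9 completes the 17 down.
R2C2 = 12 − 9 = 3 completes the 12 across.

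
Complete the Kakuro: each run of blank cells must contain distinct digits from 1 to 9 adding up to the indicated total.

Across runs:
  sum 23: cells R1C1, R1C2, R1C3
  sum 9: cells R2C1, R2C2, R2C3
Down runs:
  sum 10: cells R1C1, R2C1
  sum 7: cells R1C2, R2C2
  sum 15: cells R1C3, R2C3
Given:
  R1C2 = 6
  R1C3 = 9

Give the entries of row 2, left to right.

23 in 3 cells must be {6,8,9}.
R1C1 = 23 − 15 = 8 completes the 23 across.
R2C1 = 10 − 8 = 2 completes the 10 down.
R2C2 = 7 − 6 = 1 completes the 7 down.
R2C3 = 9 − 3 = 6 completes the 9 across.

2 1 6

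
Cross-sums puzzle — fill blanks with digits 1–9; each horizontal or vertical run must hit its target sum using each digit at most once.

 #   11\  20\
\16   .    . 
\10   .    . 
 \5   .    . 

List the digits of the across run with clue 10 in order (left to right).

3, 7

16 in 2 cells must be {7,9}.
The 16 across and the 11 down share only 7, so R1C1 = 7.
R1C2 = 16 − 7 = 9 completes the 16 across.
Nothing is forced directly, so branch on R2C1, whose candidates are 1 or 3. If R2C1 = 1: then R2C2 would have to be in {9} for the 10 across but in {3,4,5,6,7,8} for the 20 down — contradiction. So R2C1 = 3.
R2C2 = 10 − 3 = 7 completes the 10 across.
R3C1 = 11 − 10 = 1 completes the 11 down.
R3C2 = 5 − 1 = 4 completes the 5 across.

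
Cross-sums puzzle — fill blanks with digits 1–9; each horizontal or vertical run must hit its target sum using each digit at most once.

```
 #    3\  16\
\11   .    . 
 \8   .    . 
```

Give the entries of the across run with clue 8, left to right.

3 in 2 cells must be {1,2}; 16 in 2 cells must be {7,9}.
The 11 across and the 3 down share only 2, so R1C1 = 2.
R1C2 = 11 − 2 = 9 completes the 11 across.
R2C1 = 3 − 2 = 1 completes the 3 down.
R2C2 = 8 − 1 = 7 completes the 8 across.

1, 7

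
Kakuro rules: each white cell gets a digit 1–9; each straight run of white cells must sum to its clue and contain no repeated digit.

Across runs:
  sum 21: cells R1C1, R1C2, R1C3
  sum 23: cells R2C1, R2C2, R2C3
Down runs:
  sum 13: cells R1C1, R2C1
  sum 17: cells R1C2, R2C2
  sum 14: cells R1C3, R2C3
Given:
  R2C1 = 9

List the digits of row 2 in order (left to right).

9 8 6

23 in 3 cells must be {6,8,9}; 17 in 2 cells must be {8,9}.
R1C1 = 13 − 9 = 4 completes the 13 down.
Given what's placed, R2C2 must be 8 to fit the 23 across and 17 down.
R2C3 = 23 − 17 = 6 completes the 23 across.
R1C2 = 17 − 8 = 9 completes the 17 down.
R1C3 = 21 − 13 = 8 completes the 21 across.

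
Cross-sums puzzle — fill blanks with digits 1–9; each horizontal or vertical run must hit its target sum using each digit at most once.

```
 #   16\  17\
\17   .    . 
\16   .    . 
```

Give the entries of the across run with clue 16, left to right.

17 in 2 cells must be {8,9}; 16 in 2 cells must be {7,9}.
The 17 across and the 16 down share only 9, so R1C1 = 9.
R1C2 = 17 − 9 = 8 completes the 17 across.
R2C1 = 16 − 9 = 7 completes the 16 down.
R2C2 = 16 − 7 = 9 completes the 16 across.

7, 9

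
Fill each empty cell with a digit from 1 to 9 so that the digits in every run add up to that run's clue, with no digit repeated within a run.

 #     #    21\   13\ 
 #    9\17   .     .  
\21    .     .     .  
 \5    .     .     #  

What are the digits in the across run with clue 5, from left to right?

1 4

17 in 2 cells must be {8,9}.
The 5 across and the 21 down share only 4, so R3C2 = 4.
R3C1 = 5 − 4 = 1 completes the 5 across.
R2C1 = 9 − 1 = 8 completes the 9 down.
R2C2 = 9: the only remaining digit allowed by both the 21 across and the 21 down.
R2C3 = 21 − 17 = 4 completes the 21 across.
R1C2 = 21 − 13 = 8 completes the 21 down.
R1C3 = 17 − 8 = 9 completes the 17 across.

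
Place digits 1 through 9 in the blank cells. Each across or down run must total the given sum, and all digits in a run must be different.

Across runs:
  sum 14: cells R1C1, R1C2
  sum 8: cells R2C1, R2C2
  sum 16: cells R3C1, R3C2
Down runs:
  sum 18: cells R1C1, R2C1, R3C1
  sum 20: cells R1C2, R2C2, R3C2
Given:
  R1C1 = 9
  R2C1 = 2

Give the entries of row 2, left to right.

2 6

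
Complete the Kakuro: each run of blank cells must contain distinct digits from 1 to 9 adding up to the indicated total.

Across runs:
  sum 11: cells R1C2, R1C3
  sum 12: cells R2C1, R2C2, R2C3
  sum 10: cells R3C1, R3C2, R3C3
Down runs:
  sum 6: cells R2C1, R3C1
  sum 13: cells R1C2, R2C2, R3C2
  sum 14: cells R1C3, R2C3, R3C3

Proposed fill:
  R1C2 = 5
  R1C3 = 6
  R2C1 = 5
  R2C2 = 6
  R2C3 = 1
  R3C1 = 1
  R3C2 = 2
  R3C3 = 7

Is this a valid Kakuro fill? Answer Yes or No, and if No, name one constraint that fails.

Across: 5+6=11; 5+6+1=12; 1+2+7=10. Down: 5+1=6; 5+6+2=13; 6+1+7=14. No digit repeats within any run.

Yes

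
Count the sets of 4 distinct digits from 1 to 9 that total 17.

9

4 distinct digits from 1–9 sum between 10 and 30.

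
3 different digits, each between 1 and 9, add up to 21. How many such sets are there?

3

3 distinct digits from 1–9 sum between 6 and 24.
Enumerating: {4,8,9}, {5,7,9}, {6,7,8}.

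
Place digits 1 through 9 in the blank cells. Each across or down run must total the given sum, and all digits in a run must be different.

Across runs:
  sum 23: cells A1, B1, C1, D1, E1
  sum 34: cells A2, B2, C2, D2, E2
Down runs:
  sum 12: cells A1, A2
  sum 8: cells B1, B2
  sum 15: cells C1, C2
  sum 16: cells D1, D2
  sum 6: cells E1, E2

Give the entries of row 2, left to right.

8, 7, 6, 9, 4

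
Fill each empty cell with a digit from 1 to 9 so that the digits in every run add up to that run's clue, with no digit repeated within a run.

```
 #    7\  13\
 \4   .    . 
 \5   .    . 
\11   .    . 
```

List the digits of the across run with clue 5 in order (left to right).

4 1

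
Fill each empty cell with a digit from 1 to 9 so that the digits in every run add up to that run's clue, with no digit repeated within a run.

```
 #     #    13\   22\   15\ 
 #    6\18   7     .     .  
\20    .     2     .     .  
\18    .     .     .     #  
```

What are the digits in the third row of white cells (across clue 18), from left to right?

5, 4, 9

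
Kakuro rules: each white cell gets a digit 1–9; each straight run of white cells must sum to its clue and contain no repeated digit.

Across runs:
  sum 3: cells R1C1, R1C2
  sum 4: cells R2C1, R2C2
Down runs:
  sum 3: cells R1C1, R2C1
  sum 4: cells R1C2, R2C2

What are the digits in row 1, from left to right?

2 1

3 in 2 cells must be {1,2}; 4 in 2 cells must be {1,3}.
The 3 across and the 4 down share only 1, so R1C2 = 1.
The 4 across and the 3 down share only 1, so R2C1 = 1.
R2C2 = 4 − 1 = 3 completes the 4 across.
R1C1 = 3 − 1 = 2 completes the 3 across.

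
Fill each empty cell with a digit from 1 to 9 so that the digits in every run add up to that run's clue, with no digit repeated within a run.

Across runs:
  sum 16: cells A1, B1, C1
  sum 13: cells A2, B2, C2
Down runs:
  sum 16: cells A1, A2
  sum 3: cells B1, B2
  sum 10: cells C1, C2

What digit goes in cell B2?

2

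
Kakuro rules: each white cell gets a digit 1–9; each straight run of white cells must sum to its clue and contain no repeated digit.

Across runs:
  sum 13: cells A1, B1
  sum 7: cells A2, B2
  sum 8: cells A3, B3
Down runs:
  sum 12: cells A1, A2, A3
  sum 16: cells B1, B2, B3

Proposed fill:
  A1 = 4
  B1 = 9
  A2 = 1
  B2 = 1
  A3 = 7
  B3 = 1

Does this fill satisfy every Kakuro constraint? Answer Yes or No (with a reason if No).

No — the down run B1–B3 sums to 11, not 16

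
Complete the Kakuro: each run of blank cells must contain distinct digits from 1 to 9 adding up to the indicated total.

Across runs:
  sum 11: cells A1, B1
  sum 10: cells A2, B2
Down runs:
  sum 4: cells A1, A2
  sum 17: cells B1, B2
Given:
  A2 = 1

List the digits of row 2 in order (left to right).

1 9

4 in 2 cells must be {1,3}; 17 in 2 cells must be {8,9}.
A1 = 4 − 1 = 3 completes the 4 down.
B1 = 11 − 3 = 8 completes the 11 across.
B2 = 10 − 1 = 9 completes the 10 across.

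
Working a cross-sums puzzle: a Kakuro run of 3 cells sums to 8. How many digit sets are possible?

3 distinct digits from 1–9 sum between 6 and 24.
Enumerating: {1,2,5}, {1,3,4}.

2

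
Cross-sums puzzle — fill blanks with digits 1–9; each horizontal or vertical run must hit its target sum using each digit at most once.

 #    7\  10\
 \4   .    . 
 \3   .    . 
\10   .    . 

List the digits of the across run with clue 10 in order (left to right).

4 6

4 in 2 cells must be {1,3}; 3 in 2 cells must be {1,2}; 7 in 3 cells must be {1,2,4}.
The 4 across and the 7 down share only 1, so R1C1 = 1.
R1C2 = 4 − 1 = 3 completes the 4 across.
Given what's placed, R2C1 must be 2 to fit the 3 across and 7 down.
R2C2 = 3 − 2 = 1 completes the 3 across.
R3C1 = 7 − 3 = 4 completes the 7 down.
R3C2 = 10 − 4 = 6 completes the 10 across.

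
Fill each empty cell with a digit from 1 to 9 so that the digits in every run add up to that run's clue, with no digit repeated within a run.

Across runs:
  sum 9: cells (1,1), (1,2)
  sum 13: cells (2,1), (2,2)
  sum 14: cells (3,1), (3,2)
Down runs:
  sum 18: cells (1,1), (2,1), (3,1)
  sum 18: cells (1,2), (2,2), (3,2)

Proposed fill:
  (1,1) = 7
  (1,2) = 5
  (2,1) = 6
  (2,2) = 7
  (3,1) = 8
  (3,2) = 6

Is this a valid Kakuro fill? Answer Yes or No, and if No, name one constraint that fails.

No — the down run (1,1)–(3,1) sums to 21, not 18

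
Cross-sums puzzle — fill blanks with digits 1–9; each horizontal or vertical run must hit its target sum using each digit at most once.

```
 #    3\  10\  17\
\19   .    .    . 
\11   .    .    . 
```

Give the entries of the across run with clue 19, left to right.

3 in 2 cells must be {1,2}; 17 in 2 cells must be {8,9}.
The 19 across and the 3 down share only 2, so R1C1 = 2.
R2C1 = 3 − 2 = 1 completes the 3 down.
Given what's placed, R2C3 must be 8 to fit the 11 across and 17 down.
R1C3 = 17 − 8 = 9 completes the 17 down.
R2C2 = 11 − 9 = 2 completes the 11 across.
R1C2 = 19 − 11 = 8 completes the 19 across.

2, 8, 9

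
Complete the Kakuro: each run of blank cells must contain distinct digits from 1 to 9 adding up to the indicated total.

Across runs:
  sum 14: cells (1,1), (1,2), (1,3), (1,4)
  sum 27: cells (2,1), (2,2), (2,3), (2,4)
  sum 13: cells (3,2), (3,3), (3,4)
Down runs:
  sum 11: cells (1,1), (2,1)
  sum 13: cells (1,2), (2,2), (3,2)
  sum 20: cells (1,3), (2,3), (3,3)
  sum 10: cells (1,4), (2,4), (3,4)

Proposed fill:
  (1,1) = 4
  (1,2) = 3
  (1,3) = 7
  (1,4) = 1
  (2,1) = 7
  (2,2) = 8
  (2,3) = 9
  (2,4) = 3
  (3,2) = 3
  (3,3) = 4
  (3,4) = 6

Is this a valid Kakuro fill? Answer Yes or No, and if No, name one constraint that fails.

No — the down run (1,2)–(3,2) sums to 14, not 13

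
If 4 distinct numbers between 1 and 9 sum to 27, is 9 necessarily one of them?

Yes

Every partition of 27 into 4 distinct digits includes 9: {3,7,8,9}, {4,6,8,9}, {5,6,7,9}.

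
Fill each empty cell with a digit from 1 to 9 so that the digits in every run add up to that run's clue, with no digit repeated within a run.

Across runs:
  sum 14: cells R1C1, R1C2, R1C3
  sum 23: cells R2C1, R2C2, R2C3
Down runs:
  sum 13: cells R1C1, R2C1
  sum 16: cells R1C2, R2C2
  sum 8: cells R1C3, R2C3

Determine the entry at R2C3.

6

23 in 3 cells must be {6,8,9}; 16 in 2 cells must be {7,9}.
The 23 across and the 16 down share only 9, so R2C2 = 9.
Given what's placed, R2C3 must be 6 to fit the 23 across and 8 down.
R1C2 = 16 − 9 = 7 completes the 16 down.
R1C3 = 8 − 6 = 2 completes the 8 down.
R2C1 = 23 − 15 = 8 completes the 23 across.
R1C1 = 14 − 9 = 5 completes the 14 across.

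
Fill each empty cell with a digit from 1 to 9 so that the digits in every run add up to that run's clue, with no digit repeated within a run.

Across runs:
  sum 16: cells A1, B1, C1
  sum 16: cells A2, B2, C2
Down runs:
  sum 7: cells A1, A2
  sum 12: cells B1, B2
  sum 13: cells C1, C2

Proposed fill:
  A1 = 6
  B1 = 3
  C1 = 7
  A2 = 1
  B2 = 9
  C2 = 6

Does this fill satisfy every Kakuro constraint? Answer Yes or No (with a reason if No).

Yes

Across: 6+3+7=16; 1+9+6=16. Down: 6+1=7; 3+9=12; 7+6=13. No digit repeats within any run.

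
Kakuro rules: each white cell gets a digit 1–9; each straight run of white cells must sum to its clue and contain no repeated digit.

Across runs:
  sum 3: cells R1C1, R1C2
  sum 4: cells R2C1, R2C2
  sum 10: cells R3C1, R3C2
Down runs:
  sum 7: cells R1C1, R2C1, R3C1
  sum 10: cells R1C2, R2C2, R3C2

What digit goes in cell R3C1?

3 in 2 cells must be {1,2}; 4 in 2 cells must be {1,3}; 7 in 3 cells must be {1,2,4}.
The 4 across and the 7 down share only 1, so R2C1 = 1.
R2C2 = 4 − 1 = 3 completes the 4 across.
Given what's placed, R1C1 must be 2 to fit the 3 across and 7 down.
R1C2 = 3 − 2 = 1 completes the 3 across.
R3C1 = 7 − 3 = 4 completes the 7 down.
R3C2 = 10 − 4 = 6 completes the 10 across.

4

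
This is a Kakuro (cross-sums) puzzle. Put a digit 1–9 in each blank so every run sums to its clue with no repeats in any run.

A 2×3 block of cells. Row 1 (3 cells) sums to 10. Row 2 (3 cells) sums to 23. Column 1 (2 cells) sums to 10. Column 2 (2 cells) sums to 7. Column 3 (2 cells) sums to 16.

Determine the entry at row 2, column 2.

6

23 in 3 cells must be {6,8,9}; 16 in 2 cells must be {7,9}.
The 10 across and the 16 down share only 7, so (1,3) = 7.
The 23 across and the 7 down share only 6, so (2,2) = 6.
(2,3) = 16 − 7 = 9 completes the 16 down.
(1,2) = 7 − 6 = 1 completes the 7 down.
(2,1) = 23 − 15 = 8 completes the 23 across.
(1,1) = 10 − 8 = 2 completes the 10 across.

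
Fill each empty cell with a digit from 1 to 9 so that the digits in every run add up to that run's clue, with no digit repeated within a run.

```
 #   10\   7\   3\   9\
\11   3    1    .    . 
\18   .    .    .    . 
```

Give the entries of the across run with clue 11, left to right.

11 in 4 cells must be {1,2,3,5}; 3 in 2 cells must be {1,2}.
R1C3 = 2: the only remaining digit allowed by both the 11 across and the 3 down.
R1C4 = 11 − 6 = 5 completes the 11 across.
R2C1 = 10 − 3 = 7 completes the 10 down.
R2C2 = 7 − 1 = 6 completes the 7 down.
R2C3 = 3 − 2 = 1 completes the 3 down.
R2C4 = 18 − 14 = 4 completes the 18 across.

3, 1, 2, 5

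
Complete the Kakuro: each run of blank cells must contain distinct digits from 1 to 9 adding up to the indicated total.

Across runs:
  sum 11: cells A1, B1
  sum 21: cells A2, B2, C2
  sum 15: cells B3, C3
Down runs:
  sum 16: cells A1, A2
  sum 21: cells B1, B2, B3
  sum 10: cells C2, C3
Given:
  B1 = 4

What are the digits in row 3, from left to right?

16 in 2 cells must be {7,9}.
A1 = 11 − 4 = 7 completes the 11 across.
A2 = 16 − 7 = 9 completes the 16 down.
Given what's placed, B2 must be 8 to fit the 21 across and 21 down.
C2 = 21 − 17 = 4 completes the 21 across.
B3 = 21 − 12 = 9 completes the 21 down.
C3 = 15 − 9 = 6 completes the 15 across.

9 6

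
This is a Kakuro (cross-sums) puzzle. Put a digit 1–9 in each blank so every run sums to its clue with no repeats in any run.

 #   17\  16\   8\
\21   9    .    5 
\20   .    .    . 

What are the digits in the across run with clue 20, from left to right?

17 in 2 cells must be {8,9}; 16 in 2 cells must be {7,9}.
R1C2 = 21 − 14 = 7 completes the 21 across.
R2C1 = 17 − 9 = 8 completes the 17 down.
R2C2 = 16 − 7 = 9 completes the 16 down.
R2C3 = 20 − 17 = 3 completes the 20 across.

8 9 3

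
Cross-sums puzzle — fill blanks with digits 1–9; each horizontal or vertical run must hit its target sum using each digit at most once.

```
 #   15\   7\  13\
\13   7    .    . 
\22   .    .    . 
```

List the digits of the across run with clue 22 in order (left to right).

8 5 9

R2C1 = 15 − 7 = 8 completes the 15 down.
Given what's placed, R2C2 must be 5 to fit the 22 across and 7 down.
R2C3 = 22 − 13 = 9 completes the 22 across.
R1C2 = 7 − 5 = 2 completes the 7 down.
R1C3 = 13 − 9 = 4 completes the 13 across.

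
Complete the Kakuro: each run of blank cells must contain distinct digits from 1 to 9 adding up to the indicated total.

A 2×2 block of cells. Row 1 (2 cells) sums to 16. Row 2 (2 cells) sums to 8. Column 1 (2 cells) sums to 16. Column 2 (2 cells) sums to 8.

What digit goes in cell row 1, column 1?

9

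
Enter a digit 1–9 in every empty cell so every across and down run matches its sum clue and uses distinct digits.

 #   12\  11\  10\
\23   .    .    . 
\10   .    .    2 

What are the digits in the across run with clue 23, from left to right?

23 in 3 cells must be {6,8,9}.
R1C3 = 10 − 2 = 8 completes the 10 down.
R1C1 = 9: the only remaining digit allowed by both the 23 across and the 12 down.
R1C2 = 23 − 17 = 6 completes the 23 across.
R2C1 = 12 − 9 = 3 completes the 12 down.
R2C2 = 10 − 5 = 5 completes the 10 across.

9 6 8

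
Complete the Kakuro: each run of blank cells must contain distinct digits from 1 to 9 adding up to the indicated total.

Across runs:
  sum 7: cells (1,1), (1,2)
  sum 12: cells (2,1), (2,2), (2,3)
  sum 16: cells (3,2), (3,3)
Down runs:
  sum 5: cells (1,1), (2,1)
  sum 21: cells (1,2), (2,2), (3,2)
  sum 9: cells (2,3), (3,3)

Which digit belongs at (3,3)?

7

16 in 2 cells must be {7,9}.
The 16 across and the 9 down share only 7, so (3,3) = 7.
(2,3) = 9 − 7 = 2 completes the 9 down.
(3,2) = 16 − 7 = 9 completes the 16 across.
No cell is forced outright now. (2,2) can only be 4 or 7 (the digits allowed by both its 12 across and its 21 down). If (2,2) = 4: then (1,2) would have to be in {1,2,3,4,5,6} for the 7 across but in {8} for the 21 down — contradiction. So (2,2) = 7.
(1,2) = 21 − 16 = 5 completes the 21 down.
(2,1) = 12 − 9 = 3 completes the 12 across.
(1,1) = 7 − 5 = 2 completes the 7 across.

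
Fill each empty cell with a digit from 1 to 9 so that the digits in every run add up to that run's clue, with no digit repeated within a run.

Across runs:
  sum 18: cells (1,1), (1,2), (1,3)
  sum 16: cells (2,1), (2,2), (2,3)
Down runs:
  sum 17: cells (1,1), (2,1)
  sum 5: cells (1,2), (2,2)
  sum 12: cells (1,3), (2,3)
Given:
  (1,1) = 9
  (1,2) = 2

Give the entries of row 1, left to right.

9, 2, 7

17 in 2 cells must be {8,9}.
(1,3) = 18 − 11 = 7 completes the 18 across.
(2,1) = 17 − 9 = 8 completes the 17 down.
(2,2) = 5 − 2 = 3 completes the 5 down.
(2,3) = 16 − 11 = 5 completes the 16 across.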